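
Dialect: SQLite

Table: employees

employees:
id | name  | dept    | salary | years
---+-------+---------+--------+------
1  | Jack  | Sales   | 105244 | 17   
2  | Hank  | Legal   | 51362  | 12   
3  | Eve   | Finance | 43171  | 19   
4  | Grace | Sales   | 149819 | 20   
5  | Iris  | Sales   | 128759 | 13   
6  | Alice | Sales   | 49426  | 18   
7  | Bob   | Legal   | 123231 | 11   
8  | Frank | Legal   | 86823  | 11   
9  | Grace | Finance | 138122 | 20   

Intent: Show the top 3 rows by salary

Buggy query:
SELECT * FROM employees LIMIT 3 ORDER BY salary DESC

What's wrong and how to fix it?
Bug: ORDER BY cannot follow LIMIT; LIMIT is the final clause

Fix: Swap the clauses: ORDER BY first, then LIMIT

Corrected query:
SELECT * FROM employees ORDER BY salary DESC LIMIT 3

Result:
id | name  | dept    | salary | years
---+-------+---------+--------+------
4  | Grace | Sales   | 149819 | 20   
9  | Grace | Finance | 138122 | 20   
5  | Iris  | Sales   | 128759 | 13   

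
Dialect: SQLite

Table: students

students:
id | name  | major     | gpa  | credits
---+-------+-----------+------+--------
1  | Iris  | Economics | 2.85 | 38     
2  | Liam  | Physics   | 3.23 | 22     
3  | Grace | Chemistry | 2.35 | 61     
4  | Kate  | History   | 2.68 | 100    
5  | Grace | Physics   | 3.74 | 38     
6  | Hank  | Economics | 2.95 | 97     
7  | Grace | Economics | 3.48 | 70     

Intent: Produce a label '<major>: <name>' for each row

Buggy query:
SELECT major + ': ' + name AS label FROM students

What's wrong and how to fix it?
Bug: '+' is numeric addition; on text columns SQLite converts them to 0 instead of concatenating

Fix: Use the || operator for string concatenation

Corrected query:
SELECT major || ': ' || name AS label FROM students

Result:
label           
----------------
Economics: Iris 
Physics: Liam   
Chemistry: Grace
History: Kate   
Physics: Grace  
Economics: Hank 
Economics: Grace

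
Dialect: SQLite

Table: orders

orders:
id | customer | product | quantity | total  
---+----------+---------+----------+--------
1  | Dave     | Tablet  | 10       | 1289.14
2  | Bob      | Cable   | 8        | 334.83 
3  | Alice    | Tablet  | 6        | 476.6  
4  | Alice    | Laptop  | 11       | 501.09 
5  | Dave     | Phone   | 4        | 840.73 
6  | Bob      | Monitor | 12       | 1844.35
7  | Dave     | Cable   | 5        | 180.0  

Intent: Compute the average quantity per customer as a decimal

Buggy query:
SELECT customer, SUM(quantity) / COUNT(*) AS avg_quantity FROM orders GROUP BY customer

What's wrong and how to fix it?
Bug: SUM(quantity) and COUNT(*) are both integers; the division truncates the fractional part

Fix: Multiply by 1.0 (or CAST to REAL) to force floating-point division

Corrected query:
SELECT customer, SUM(quantity) * 1.0 / COUNT(*) AS avg_quantity FROM orders GROUP BY customer

Result:
customer | avg_quantity
---------+-------------
Alice    | 8.5         
Bob      | 10          
Dave     | 6.333333    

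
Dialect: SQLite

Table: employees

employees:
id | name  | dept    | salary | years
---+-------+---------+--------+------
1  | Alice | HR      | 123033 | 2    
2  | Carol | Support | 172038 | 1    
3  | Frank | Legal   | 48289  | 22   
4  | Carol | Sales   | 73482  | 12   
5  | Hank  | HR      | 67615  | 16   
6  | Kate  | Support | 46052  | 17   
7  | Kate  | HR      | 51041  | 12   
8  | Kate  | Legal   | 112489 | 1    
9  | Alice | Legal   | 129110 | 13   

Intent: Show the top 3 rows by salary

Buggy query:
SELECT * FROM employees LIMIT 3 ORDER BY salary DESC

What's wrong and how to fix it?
Bug: ORDER BY cannot follow LIMIT; LIMIT is the final clause

Fix: Sort with ORDER BY, then apply LIMIT

Corrected query:
SELECT * FROM employees ORDER BY salary DESC LIMIT 3

Result:
id | name  | dept    | salary | years
---+-------+---------+--------+------
2  | Carol | Support | 172038 | 1    
9  | Alice | Legal   | 129110 | 13   
1  | Alice | HR      | 123033 | 2    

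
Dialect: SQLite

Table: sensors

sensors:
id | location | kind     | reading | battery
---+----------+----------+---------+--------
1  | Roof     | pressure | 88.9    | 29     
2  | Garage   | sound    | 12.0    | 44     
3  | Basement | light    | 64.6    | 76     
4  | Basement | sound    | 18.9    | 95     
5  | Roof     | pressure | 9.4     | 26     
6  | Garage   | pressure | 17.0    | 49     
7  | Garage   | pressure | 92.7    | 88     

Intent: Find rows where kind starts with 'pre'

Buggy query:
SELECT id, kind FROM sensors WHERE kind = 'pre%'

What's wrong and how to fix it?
Bug: Wildcards only work with LIKE; '=' treats '%' as a literal character

Fix: Replace '=' with LIKE so 'pre%' is treated as a pattern

Corrected query:
SELECT id, kind FROM sensors WHERE kind LIKE 'pre%'

Result:
id | kind    
---+---------
1  | pressure
5  | pressure
6  | pressure
7  | pressure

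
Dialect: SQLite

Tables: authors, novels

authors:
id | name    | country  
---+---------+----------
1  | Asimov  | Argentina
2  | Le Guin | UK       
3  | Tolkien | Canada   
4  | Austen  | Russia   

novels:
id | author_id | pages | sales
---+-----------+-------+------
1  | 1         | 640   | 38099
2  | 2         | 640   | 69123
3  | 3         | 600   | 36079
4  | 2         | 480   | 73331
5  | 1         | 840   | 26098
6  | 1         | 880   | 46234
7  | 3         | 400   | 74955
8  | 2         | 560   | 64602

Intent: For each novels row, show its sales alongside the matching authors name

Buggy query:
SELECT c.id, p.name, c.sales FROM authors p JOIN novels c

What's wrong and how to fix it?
Bug: Missing join condition: each novels row is matched to all authors rows instead of just its own

Fix: Add ON c.author_id = p.id to the JOIN

Corrected query:
SELECT c.id, p.name, c.sales FROM authors p JOIN novels c ON c.author_id = p.id

Result:
id | name    | sales
---+---------+------
1  | Asimov  | 38099
2  | Le Guin | 69123
3  | Tolkien | 36079
4  | Le Guin | 73331
5  | Asimov  | 26098
6  | Asimov  | 46234
7  | Tolkien | 74955
8  | Le Guin | 64602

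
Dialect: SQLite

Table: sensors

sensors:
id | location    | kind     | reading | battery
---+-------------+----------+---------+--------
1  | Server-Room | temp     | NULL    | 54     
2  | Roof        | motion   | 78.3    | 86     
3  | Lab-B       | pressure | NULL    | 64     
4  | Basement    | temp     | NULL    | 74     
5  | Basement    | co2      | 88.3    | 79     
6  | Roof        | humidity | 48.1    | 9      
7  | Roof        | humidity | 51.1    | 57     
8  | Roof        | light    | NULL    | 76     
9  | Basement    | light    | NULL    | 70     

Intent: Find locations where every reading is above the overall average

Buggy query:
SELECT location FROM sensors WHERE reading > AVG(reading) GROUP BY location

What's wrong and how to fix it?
Bug: WHERE evaluates per row before aggregation, so AVG() is unavailable

Fix: Use a subquery for AVG and a HAVING MIN(...) filter so the condition holds for every row in the group

Corrected query:
SELECT location FROM sensors GROUP BY location HAVING MIN(reading) > (SELECT AVG(reading) FROM sensors)

Result:
location
--------
Basement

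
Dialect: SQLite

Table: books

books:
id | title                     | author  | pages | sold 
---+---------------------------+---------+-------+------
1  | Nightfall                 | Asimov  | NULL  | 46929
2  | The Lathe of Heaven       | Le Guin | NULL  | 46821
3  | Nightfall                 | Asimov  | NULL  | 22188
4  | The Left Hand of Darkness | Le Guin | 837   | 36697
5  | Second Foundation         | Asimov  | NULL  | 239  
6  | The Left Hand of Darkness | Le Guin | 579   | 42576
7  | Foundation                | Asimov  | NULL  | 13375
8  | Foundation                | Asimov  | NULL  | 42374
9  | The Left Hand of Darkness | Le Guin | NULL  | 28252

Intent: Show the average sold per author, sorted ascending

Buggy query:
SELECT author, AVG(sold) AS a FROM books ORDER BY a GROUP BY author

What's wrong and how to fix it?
Bug: GROUP BY must precede ORDER BY

Fix: Reorder: SELECT … FROM … GROUP BY … ORDER BY …

Corrected query:
SELECT author, AVG(sold) AS a FROM books GROUP BY author ORDER BY a

Result:
author  | a      
--------+--------
Asimov  | 25021  
Le Guin | 38586.5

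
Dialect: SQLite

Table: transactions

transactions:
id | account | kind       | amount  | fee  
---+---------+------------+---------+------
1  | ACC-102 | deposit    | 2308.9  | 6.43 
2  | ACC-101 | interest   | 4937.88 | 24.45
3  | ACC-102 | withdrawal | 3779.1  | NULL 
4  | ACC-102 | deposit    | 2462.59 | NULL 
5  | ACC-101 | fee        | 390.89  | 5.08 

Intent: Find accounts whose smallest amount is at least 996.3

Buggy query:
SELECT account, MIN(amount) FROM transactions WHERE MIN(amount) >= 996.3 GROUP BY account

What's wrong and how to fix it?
Bug: MIN() in WHERE is a misuse of aggregate

Fix: Use HAVING for the per-group MIN condition

Corrected query:
SELECT account, MIN(amount) FROM transactions GROUP BY account HAVING MIN(amount) >= 996.3

Result:
account | MIN(amount)
--------+------------
ACC-102 | 2308.9     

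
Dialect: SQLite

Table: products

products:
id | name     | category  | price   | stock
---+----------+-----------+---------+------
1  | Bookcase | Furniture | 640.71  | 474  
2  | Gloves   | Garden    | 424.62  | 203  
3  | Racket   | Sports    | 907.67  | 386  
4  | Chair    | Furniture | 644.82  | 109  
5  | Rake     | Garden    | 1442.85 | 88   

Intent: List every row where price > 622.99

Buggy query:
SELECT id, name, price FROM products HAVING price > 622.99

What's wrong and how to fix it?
Bug: This is a non-aggregate query (no GROUP BY, no aggregates), so in SQLite the HAVING clause is invalid here; a row-level condition belongs in WHERE

Fix: Replace HAVING with WHERE since the condition applies to individual rows

Corrected query:
SELECT id, name, price FROM products WHERE price > 622.99

Result:
id | name     | price  
---+----------+--------
1  | Bookcase | 640.71 
3  | Racket   | 907.67 
4  | Chair    | 644.82 
5  | Rake     | 1442.85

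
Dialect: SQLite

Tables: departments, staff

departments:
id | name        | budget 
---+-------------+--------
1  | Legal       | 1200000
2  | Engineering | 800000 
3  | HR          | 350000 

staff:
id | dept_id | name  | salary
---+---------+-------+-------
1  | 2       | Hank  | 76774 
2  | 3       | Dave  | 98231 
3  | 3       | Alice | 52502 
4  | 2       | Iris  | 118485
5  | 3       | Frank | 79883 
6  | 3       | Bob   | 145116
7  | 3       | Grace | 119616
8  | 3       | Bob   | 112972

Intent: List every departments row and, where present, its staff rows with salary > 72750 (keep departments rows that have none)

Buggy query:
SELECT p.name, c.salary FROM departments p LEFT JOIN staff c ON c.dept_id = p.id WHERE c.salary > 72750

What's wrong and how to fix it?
Bug: A WHERE condition on the right-hand table after LEFT JOIN drops unmatched parents

Fix: Put 'c.salary > 72750' in the JOIN's ON clause instead of WHERE

Corrected query:
SELECT p.name, c.salary FROM departments p LEFT JOIN staff c ON c.dept_id = p.id AND c.salary > 72750

Result:
name        | salary
------------+-------
Legal       | NULL  
Engineering | 76774 
Engineering | 118485
HR          | 79883 
HR          | 98231 
HR          | 112972
HR          | 119616
HR          | 145116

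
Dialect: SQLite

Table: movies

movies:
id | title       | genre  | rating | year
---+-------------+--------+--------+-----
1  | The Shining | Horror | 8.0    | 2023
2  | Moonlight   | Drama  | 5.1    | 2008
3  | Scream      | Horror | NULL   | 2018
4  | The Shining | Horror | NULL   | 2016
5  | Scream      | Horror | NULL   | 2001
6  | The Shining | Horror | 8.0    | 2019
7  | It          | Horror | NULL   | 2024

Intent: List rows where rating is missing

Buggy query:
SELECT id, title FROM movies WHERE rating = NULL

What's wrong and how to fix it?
Bug: '= NULL' is always unknown in SQL three-valued logic, so no rows match

Fix: Use IS NULL to test for NULL

Corrected query:
SELECT id, title FROM movies WHERE rating IS NULL

Result:
id | title      
---+------------
3  | Scream     
4  | The Shining
5  | Scream     
7  | It         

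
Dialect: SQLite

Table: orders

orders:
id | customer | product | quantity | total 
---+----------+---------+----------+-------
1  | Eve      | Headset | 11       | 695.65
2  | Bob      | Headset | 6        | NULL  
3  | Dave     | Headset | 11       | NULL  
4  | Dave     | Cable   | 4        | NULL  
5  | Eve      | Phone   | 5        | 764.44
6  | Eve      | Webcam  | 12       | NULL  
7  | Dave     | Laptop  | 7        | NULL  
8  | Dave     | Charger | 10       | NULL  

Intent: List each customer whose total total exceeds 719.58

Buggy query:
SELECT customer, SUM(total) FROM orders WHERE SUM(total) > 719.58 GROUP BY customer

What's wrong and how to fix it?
Bug: SUM(total) is an aggregate, but WHERE filters rows before aggregation

Fix: Use HAVING (which filters groups after aggregation) instead of WHERE

Corrected query:
SELECT customer, SUM(total) FROM orders GROUP BY customer HAVING SUM(total) > 719.58

Result:
customer | SUM(total)
---------+-----------
Eve      | 1460.09   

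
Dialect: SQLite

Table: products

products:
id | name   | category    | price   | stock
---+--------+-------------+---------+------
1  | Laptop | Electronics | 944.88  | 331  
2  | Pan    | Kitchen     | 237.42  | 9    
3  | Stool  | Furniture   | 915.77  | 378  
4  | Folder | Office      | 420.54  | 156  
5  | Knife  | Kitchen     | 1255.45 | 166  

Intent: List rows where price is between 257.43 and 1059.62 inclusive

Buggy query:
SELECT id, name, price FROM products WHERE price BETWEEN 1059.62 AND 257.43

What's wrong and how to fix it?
Bug: The bounds are reversed; BETWEEN a AND b requires a <= b to match anything

Fix: Write BETWEEN 257.43 AND 1059.62

Corrected query:
SELECT id, name, price FROM products WHERE price BETWEEN 257.43 AND 1059.62

Result:
id | name   | price 
---+--------+-------
1  | Laptop | 944.88
3  | Stool  | 915.77
4  | Folder | 420.54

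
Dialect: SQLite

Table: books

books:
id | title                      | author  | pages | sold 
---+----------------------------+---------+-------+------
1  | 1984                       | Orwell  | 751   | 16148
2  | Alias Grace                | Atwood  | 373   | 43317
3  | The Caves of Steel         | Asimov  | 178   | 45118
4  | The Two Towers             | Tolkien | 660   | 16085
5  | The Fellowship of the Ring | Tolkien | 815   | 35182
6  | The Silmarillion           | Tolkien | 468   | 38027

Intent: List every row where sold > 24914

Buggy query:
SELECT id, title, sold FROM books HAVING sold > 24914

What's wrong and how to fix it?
Bug: HAVING filters the output of aggregation, but this query has no GROUP BY and no aggregate functions, so SQLite rejects it (HAVING clause on a non-aggregate query); the condition here is per row

Fix: Replace HAVING with WHERE since the condition applies to individual rows

Corrected query:
SELECT id, title, sold FROM books WHERE sold > 24914

Result:
id | title                      | sold 
---+----------------------------+------
2  | Alias Grace                | 43317
3  | The Caves of Steel         | 45118
5  | The Fellowship of the Ring | 35182
6  | The Silmarillion           | 38027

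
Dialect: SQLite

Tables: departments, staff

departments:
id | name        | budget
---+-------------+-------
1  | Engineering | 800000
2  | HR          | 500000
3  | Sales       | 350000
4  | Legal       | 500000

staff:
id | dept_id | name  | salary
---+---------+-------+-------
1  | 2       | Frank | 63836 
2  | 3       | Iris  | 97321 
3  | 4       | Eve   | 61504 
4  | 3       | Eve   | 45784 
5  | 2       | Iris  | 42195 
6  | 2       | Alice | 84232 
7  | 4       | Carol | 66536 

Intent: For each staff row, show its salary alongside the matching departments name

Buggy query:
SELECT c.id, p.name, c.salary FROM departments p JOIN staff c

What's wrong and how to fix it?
Bug: Missing join condition: each staff row is matched to all departments rows instead of just its own

Fix: Specify the join condition linking the foreign key to the parent id

Corrected query:
SELECT c.id, p.name, c.salary FROM departments p JOIN staff c ON c.dept_id = p.id

Result:
id | name  | salary
---+-------+-------
1  | HR    | 63836 
2  | Sales | 97321 
3  | Legal | 61504 
4  | Sales | 45784 
5  | HR    | 42195 
6  | HR    | 84232 
7  | Legal | 66536 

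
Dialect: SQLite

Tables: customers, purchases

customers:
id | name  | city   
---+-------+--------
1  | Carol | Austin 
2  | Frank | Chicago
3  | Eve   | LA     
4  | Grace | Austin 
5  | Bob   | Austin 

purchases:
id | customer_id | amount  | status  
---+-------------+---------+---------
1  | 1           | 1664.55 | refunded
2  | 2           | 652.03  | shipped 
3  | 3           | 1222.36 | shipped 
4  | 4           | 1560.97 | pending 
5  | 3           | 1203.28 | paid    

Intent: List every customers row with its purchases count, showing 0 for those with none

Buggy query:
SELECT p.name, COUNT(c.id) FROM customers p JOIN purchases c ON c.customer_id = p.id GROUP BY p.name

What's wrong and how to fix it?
Bug: An inner join excludes parents with zero children

Fix: Switch to LEFT JOIN to retain unmatched parent rows

Corrected query:
SELECT p.name, COUNT(c.id) FROM customers p LEFT JOIN purchases c ON c.customer_id = p.id GROUP BY p.name

Result:
name  | COUNT(c.id)
------+------------
Bob   | 0          
Carol | 1          
Eve   | 2          
Frank | 1          
Grace | 1          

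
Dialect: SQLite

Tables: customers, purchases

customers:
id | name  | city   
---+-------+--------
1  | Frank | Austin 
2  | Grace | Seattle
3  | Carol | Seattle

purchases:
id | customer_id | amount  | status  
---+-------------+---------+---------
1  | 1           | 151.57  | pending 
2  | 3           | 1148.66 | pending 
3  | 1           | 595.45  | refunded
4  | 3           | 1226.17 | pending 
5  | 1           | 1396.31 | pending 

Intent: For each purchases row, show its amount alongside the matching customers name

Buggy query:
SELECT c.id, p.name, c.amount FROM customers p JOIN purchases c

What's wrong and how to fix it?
Bug: JOIN with no ON clause produces a cartesian product; every purchases row pairs with every customers row

Fix: Add ON c.customer_id = p.id to the JOIN

Corrected query:
SELECT c.id, p.name, c.amount FROM customers p JOIN purchases c ON c.customer_id = p.id

Result:
id | name  | amount 
---+-------+--------
1  | Frank | 151.57 
2  | Carol | 1148.66
3  | Frank | 595.45 
4  | Carol | 1226.17
5  | Frank | 1396.31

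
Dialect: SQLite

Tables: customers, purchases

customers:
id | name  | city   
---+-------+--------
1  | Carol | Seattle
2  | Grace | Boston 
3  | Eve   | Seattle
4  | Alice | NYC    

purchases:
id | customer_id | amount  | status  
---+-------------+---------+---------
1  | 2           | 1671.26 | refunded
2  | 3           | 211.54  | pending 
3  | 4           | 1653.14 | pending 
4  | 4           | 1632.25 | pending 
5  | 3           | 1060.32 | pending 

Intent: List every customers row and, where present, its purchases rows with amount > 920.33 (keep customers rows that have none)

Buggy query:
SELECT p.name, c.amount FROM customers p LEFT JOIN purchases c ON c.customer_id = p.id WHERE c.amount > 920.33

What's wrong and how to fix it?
Bug: A WHERE condition on the right-hand table after LEFT JOIN drops unmatched parents

Fix: Put 'c.amount > 920.33' in the JOIN's ON clause instead of WHERE

Corrected query:
SELECT p.name, c.amount FROM customers p LEFT JOIN purchases c ON c.customer_id = p.id AND c.amount > 920.33

Result:
name  | amount 
------+--------
Carol | NULL   
Grace | 1671.26
Eve   | 1060.32
Alice | 1632.25
Alice | 1653.14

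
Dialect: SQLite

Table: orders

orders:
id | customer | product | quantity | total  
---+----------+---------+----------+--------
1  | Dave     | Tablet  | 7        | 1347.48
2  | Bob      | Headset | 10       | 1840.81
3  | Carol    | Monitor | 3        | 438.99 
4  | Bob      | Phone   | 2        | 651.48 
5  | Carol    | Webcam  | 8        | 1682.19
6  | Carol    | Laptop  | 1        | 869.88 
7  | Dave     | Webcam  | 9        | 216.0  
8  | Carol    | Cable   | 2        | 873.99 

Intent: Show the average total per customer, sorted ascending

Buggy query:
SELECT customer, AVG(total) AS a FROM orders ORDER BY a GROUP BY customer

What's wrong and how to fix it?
Bug: GROUP BY must precede ORDER BY

Fix: Move ORDER BY to the end, after GROUP BY

Corrected query:
SELECT customer, AVG(total) AS a FROM orders GROUP BY customer ORDER BY a

Result:
customer | a       
---------+---------
Dave     | 781.74  
Carol    | 966.2625
Bob      | 1246.145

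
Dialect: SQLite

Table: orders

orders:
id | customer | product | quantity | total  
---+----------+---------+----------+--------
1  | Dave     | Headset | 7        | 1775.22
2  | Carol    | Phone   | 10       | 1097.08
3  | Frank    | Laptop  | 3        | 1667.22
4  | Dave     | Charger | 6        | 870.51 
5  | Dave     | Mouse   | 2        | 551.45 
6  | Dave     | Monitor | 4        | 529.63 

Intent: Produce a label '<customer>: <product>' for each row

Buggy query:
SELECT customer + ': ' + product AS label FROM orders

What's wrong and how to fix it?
Bug: '+' is numeric addition; on text columns SQLite converts them to 0 instead of concatenating

Fix: Use the || operator for string concatenation

Corrected query:
SELECT customer || ': ' || product AS label FROM orders

Result:
label        
-------------
Dave: Headset
Carol: Phone 
Frank: Laptop
Dave: Charger
Dave: Mouse  
Dave: Monitor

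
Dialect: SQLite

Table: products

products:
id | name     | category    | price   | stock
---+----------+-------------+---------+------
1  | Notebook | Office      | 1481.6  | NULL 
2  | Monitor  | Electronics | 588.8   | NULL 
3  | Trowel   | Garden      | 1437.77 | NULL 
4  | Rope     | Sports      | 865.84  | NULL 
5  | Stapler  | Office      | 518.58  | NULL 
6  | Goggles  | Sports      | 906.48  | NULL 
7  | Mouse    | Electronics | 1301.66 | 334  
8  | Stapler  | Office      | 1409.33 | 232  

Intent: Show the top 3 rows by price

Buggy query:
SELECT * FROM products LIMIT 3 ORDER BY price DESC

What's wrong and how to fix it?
Bug: LIMIT must come after ORDER BY

Fix: Swap the clauses: ORDER BY first, then LIMIT

Corrected query:
SELECT * FROM products ORDER BY price DESC LIMIT 3

Result:
id | name     | category | price   | stock
---+----------+----------+---------+------
1  | Notebook | Office   | 1481.6  | NULL 
3  | Trowel   | Garden   | 1437.77 | NULL 
8  | Stapler  | Office   | 1409.33 | 232  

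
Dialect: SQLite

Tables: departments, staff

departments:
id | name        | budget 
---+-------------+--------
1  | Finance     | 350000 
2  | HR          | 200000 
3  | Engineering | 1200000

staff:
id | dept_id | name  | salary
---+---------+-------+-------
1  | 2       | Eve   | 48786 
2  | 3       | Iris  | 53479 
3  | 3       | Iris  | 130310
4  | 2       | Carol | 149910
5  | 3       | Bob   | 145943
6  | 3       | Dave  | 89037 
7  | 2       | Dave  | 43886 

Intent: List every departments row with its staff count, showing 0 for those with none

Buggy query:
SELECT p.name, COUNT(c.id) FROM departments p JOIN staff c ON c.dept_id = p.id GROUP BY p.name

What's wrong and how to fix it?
Bug: An inner join excludes parents with zero children

Fix: Switch to LEFT JOIN to retain unmatched parent rows

Corrected query:
SELECT p.name, COUNT(c.id) FROM departments p LEFT JOIN staff c ON c.dept_id = p.id GROUP BY p.name

Result:
name        | COUNT(c.id)
------------+------------
Engineering | 4          
Finance     | 0          
HR          | 3          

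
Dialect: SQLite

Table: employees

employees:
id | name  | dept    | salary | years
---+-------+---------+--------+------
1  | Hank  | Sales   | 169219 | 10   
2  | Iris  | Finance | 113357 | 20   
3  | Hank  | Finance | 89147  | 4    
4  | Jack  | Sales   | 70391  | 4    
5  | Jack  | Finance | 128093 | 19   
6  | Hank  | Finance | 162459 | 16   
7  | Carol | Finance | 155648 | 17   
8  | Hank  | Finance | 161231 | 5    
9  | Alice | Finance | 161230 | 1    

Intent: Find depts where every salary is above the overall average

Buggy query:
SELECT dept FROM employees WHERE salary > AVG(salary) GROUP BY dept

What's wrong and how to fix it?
Bug: WHERE evaluates per row before aggregation, so AVG() is unavailable

Fix: Compute the overall average in a scalar subquery and compare each group's MIN against it in HAVING

Corrected query:
SELECT dept FROM employees GROUP BY dept HAVING MIN(salary) > (SELECT AVG(salary) FROM employees)

Result:
(no rows)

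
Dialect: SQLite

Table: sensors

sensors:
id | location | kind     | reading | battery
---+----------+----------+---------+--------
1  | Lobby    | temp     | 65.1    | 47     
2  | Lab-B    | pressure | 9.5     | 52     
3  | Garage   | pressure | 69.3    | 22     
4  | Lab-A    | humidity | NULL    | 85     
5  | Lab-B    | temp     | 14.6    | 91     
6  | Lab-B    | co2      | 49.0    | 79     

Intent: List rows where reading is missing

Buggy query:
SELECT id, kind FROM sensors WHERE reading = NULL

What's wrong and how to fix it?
Bug: '= NULL' is always unknown in SQL three-valued logic, so no rows match

Fix: Replace '= NULL' with 'IS NULL'

Corrected query:
SELECT id, kind FROM sensors WHERE reading IS NULL

Result:
id | kind    
---+---------
4  | humidity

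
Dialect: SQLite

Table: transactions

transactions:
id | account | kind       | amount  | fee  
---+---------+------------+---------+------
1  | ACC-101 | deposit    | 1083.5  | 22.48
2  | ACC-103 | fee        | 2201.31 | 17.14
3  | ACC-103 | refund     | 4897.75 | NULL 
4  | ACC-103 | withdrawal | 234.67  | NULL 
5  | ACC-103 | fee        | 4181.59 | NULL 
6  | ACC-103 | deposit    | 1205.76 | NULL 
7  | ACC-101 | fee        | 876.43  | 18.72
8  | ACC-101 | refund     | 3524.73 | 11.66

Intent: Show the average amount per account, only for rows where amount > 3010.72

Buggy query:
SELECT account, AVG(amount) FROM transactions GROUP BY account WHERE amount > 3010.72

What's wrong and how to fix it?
Bug: Row-level WHERE must come before GROUP BY in the clause order

Fix: Place WHERE between FROM and GROUP BY

Corrected query:
SELECT account, AVG(amount) FROM transactions WHERE amount > 3010.72 GROUP BY account

Result:
account | AVG(amount)
--------+------------
ACC-101 | 3524.73    
ACC-103 | 4539.67    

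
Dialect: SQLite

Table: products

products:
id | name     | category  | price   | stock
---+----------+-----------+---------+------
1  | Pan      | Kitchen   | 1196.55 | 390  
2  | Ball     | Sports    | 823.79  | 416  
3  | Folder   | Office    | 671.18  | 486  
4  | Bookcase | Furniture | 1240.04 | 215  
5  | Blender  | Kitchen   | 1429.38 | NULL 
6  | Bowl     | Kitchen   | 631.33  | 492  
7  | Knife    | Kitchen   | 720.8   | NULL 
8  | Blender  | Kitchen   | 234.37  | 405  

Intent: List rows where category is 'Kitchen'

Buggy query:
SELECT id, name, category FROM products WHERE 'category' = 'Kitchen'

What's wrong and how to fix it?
Bug: 'category' in single quotes is a string literal, not the column; the comparison is literal-vs-literal and never true

Fix: Reference the column as category without single quotes

Corrected query:
SELECT id, name, category FROM products WHERE category = 'Kitchen'

Result:
id | name    | category
---+---------+---------
1  | Pan     | Kitchen 
5  | Blender | Kitchen 
6  | Bowl    | Kitchen 
7  | Knife   | Kitchen 
8  | Blender | Kitchen 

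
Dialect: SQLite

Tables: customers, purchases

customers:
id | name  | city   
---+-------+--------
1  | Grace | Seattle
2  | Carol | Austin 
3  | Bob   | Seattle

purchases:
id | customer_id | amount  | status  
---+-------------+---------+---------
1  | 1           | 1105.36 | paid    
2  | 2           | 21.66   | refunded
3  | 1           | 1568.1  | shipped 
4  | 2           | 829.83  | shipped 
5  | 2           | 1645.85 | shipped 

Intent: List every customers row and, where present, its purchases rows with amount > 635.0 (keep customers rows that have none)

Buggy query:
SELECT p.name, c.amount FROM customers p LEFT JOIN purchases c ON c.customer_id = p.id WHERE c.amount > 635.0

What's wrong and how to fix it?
Bug: A WHERE condition on the right-hand table after LEFT JOIN drops unmatched parents

Fix: Put 'c.amount > 635.0' in the JOIN's ON clause instead of WHERE

Corrected query:
SELECT p.name, c.amount FROM customers p LEFT JOIN purchases c ON c.customer_id = p.id AND c.amount > 635.0

Result:
name  | amount 
------+--------
Grace | 1105.36
Grace | 1568.1 
Carol | 829.83 
Carol | 1645.85
Bob   | NULL   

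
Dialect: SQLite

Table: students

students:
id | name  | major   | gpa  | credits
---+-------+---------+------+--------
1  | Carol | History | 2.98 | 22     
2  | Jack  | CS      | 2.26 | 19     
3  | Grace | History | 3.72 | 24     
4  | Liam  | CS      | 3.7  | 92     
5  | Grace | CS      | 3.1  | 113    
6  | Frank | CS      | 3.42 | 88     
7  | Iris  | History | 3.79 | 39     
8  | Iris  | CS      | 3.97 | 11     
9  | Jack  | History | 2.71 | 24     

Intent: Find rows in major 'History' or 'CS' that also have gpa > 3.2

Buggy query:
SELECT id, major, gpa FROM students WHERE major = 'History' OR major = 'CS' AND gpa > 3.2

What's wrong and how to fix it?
Bug: AND binds tighter than OR, so this parses as major = 'History' OR (major = 'CS' AND gpa > 3.2)

Fix: Group the OR with parentheses (or use IN), then AND the threshold

Corrected query:
SELECT id, major, gpa FROM students WHERE (major = 'History' OR major = 'CS') AND gpa > 3.2

Result:
id | major   | gpa 
---+---------+-----
3  | History | 3.72
4  | CS      | 3.7 
6  | CS      | 3.42
7  | History | 3.79
8  | CS      | 3.97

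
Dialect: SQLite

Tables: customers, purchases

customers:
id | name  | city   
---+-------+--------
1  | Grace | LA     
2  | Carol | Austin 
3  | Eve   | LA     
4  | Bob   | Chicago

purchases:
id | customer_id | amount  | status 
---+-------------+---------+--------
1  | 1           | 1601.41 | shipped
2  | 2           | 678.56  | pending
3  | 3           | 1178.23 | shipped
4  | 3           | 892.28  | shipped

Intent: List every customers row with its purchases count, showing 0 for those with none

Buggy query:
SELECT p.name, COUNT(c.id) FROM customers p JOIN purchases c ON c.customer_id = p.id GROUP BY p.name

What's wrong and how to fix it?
Bug: An inner join excludes parents with zero children

Fix: Switch to LEFT JOIN to retain unmatched parent rows

Corrected query:
SELECT p.name, COUNT(c.id) FROM customers p LEFT JOIN purchases c ON c.customer_id = p.id GROUP BY p.name

Result:
name  | COUNT(c.id)
------+------------
Bob   | 0          
Carol | 1          
Eve   | 2          
Grace | 1          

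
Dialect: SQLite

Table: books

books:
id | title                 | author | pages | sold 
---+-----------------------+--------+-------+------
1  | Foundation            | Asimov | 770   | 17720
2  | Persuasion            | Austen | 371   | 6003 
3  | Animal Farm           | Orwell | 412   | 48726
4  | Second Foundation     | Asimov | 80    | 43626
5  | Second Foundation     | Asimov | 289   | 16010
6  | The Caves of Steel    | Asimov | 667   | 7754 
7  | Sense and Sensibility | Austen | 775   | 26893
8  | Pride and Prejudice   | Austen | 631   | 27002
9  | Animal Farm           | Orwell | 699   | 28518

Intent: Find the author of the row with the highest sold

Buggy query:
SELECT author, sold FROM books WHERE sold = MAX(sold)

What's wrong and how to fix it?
Bug: MAX(sold) is an aggregate and cannot be used directly in WHERE

Fix: Use a subquery: WHERE sold = (SELECT MAX(sold) FROM books)

Corrected query:
SELECT author, sold FROM books WHERE sold = (SELECT MAX(sold) FROM books)

Result:
author | sold 
-------+------
Orwell | 48726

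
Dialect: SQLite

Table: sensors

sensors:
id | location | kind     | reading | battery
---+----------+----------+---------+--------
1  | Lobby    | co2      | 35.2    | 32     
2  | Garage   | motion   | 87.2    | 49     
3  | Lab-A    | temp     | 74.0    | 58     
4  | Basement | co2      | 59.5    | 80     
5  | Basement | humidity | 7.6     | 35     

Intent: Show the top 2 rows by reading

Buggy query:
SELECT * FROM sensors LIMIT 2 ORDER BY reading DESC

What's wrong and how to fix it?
Bug: ORDER BY cannot follow LIMIT; LIMIT is the final clause

Fix: Sort with ORDER BY, then apply LIMIT

Corrected query:
SELECT * FROM sensors ORDER BY reading DESC LIMIT 2

Result:
id | location | kind   | reading | battery
---+----------+--------+---------+--------
2  | Garage   | motion | 87.2    | 49     
3  | Lab-A    | temp   | 74      | 58     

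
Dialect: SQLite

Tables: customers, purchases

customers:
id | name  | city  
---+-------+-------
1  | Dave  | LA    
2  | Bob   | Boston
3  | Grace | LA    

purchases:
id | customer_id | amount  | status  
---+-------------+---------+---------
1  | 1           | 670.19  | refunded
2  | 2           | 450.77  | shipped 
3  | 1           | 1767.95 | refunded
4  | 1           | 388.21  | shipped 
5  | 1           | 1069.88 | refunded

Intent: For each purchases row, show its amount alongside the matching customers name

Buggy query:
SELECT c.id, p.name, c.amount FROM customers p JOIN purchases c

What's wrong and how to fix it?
Bug: JOIN with no ON clause produces a cartesian product; every purchases row pairs with every customers row

Fix: Specify the join condition linking the foreign key to the parent id

Corrected query:
SELECT c.id, p.name, c.amount FROM customers p JOIN purchases c ON c.customer_id = p.id

Result:
id | name | amount 
---+------+--------
1  | Dave | 670.19 
2  | Bob  | 450.77 
3  | Dave | 1767.95
4  | Dave | 388.21 
5  | Dave | 1069.88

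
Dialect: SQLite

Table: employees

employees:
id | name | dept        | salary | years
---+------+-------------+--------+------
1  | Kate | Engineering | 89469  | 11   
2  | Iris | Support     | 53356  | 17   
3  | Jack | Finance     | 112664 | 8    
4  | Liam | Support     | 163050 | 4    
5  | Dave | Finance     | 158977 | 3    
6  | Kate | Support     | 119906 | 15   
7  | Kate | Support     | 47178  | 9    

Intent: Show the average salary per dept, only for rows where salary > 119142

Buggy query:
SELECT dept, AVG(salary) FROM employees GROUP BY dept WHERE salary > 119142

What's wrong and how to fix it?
Bug: WHERE cannot follow GROUP BY

Fix: Place WHERE between FROM and GROUP BY

Corrected query:
SELECT dept, AVG(salary) FROM employees WHERE salary > 119142 GROUP BY dept

Result:
dept    | AVG(salary)
--------+------------
Finance | 158977     
Support | 141478     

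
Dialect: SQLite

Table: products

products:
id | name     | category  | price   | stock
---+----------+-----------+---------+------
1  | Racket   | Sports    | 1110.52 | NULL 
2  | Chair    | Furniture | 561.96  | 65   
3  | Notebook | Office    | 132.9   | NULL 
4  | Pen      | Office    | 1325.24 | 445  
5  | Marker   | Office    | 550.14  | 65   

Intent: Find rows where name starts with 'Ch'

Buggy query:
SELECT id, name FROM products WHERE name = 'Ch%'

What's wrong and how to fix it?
Bug: '=' compares the literal string including the % character; pattern matching needs LIKE

Fix: Use LIKE for wildcard pattern matching

Corrected query:
SELECT id, name FROM products WHERE name LIKE 'Ch%'

Result:
id | name 
---+------
2  | Chair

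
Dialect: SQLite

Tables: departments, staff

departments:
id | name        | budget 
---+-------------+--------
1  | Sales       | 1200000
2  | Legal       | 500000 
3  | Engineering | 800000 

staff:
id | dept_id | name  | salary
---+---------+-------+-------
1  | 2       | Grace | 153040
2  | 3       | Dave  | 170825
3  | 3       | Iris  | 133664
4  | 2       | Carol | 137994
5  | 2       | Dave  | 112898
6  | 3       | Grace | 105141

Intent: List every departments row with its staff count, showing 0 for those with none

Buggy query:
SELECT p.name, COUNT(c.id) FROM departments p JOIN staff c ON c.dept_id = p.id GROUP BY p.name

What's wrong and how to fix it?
Bug: INNER JOIN drops departments rows that have no matching staff rows

Fix: Switch to LEFT JOIN to retain unmatched parent rows

Corrected query:
SELECT p.name, COUNT(c.id) FROM departments p LEFT JOIN staff c ON c.dept_id = p.id GROUP BY p.name

Result:
name        | COUNT(c.id)
------------+------------
Engineering | 3          
Legal       | 3          
Sales       | 0          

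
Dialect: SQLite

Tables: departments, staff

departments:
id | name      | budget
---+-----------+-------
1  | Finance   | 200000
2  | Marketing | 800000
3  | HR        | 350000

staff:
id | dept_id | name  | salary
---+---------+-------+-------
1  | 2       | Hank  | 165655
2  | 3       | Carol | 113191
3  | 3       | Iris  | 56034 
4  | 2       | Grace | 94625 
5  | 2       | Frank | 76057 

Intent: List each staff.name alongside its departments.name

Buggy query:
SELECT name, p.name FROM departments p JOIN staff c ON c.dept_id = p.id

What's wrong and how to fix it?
Bug: Both tables have a 'name' column; the unqualified reference is ambiguous

Fix: Prefix ambiguous columns with the table alias

Corrected query:
SELECT c.name, p.name FROM departments p JOIN staff c ON c.dept_id = p.id

Result:
name  | name     
------+----------
Hank  | Marketing
Carol | HR       
Iris  | HR       
Grace | Marketing
Frank | Marketing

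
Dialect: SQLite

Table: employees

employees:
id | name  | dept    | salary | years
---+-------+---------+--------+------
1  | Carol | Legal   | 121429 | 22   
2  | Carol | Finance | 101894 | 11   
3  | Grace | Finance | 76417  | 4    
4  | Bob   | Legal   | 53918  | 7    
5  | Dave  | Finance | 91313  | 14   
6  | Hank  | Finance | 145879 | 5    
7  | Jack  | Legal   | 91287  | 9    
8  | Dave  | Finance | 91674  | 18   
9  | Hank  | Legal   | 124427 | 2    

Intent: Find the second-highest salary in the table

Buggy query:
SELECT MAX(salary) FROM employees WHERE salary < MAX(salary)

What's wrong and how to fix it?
Bug: MAX(salary) on the right of the comparison is an aggregate-in-WHERE error

Fix: Put the inner MAX in a scalar subquery

Corrected query:
SELECT MAX(salary) FROM employees WHERE salary < (SELECT MAX(salary) FROM employees)

Result:
MAX(salary)
-----------
124427     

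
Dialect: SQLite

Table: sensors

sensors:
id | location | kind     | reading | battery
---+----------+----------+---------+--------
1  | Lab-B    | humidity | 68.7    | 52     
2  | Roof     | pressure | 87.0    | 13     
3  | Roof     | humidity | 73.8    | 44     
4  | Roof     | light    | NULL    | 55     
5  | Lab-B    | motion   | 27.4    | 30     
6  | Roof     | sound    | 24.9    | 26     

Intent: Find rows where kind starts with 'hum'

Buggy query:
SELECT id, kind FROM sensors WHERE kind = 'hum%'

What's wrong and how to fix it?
Bug: Wildcards only work with LIKE; '=' treats '%' as a literal character

Fix: Use LIKE for wildcard pattern matching

Corrected query:
SELECT id, kind FROM sensors WHERE kind LIKE 'hum%'

Result:
id | kind    
---+---------
1  | humidity
3  | humidity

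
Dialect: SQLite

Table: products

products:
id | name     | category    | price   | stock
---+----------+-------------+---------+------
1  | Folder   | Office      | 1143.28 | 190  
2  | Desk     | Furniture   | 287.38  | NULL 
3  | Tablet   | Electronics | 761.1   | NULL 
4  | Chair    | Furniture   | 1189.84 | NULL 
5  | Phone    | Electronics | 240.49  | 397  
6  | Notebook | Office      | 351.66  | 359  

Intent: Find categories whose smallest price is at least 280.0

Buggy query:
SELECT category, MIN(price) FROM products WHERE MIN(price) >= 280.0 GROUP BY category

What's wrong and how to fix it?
Bug: MIN() in WHERE is a misuse of aggregate

Fix: Use HAVING for the per-group MIN condition

Corrected query:
SELECT category, MIN(price) FROM products GROUP BY category HAVING MIN(price) >= 280.0

Result:
category  | MIN(price)
----------+-----------
Furniture | 287.38    
Office    | 351.66    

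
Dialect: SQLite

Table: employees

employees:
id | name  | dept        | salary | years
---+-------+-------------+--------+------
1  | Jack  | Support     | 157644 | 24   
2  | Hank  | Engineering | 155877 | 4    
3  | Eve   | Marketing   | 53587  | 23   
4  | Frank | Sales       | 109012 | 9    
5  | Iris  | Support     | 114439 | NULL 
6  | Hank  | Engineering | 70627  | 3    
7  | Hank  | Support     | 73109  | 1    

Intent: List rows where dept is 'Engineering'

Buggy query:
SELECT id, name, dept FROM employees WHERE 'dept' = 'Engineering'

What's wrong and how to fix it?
Bug: Single quotes denote string literals in SQL; the column name is being compared as a constant string

Fix: Remove the quotes around the column name (or use double quotes for an identifier)

Corrected query:
SELECT id, name, dept FROM employees WHERE dept = 'Engineering'

Result:
id | name | dept       
---+------+------------
2  | Hank | Engineering
6  | Hank | Engineering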